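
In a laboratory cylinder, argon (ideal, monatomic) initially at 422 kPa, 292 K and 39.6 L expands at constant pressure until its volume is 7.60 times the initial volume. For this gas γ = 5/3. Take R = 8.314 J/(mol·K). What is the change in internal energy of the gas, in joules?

n = P₁V₁/(RT₁) = 422×39.6/(8.314×292) = 6.88 mol.
Isobaric: P stays 422 kPa; V/T = const ⇒ T₂ = 2220 K, V₂ = 301 L.
For an ideal gas ΔU = nCvΔT with Cv = (3/2)R = 12.5 J/(mol·K).
ΔU = 6.88×12.5×(2220−292) = 165000 J.

165000 J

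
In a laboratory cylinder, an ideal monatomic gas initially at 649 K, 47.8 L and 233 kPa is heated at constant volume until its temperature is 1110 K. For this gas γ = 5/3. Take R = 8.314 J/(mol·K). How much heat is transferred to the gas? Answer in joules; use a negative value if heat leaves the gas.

n = P₁V₁/(RT₁) = 233×47.8/(8.314×649) = 2.06 mol.
Isochoric: V stays 47.8 L; P/T = const ⇒ T₂ = 1110 K, P₂ = 399 kPa.
W = 0 (no volume change).
ΔU = nCvΔT = 2.06×12.5×(1110−649) = 11900 J.
Q = ΔU = 11900 J.

11900 J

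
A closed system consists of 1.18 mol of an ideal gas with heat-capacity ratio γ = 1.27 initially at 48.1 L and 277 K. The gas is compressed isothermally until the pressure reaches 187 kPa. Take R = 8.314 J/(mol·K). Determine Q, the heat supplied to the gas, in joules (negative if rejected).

-3250 J

P₁ = nRT₁/V₁ = 1.18×8.314×277/48.1 = 56.5 kPa.
Isothermal: T stays 277 K; PV = const ⇒ V₂ = 14.5 L, P₂ = 187 kPa.
ΔU = 0 (ideal gas, T constant).
W = nRT ln(V₂/V₁) = 1.18×8.314×277×ln(0.302) = -3250 J.
Q = ΔU + W = -3250 J.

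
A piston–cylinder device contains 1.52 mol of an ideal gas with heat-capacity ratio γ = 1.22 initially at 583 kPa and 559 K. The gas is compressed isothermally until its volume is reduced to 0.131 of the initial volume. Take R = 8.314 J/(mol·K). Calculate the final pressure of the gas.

4450 kPa

V₁ = nRT₁/P₁ = 1.52×8.314×559/583 = 12.1 L.
Isothermal: T stays 559 K; PV = const ⇒ V₂ = 1.59 L, P₂ = 4450 kPa.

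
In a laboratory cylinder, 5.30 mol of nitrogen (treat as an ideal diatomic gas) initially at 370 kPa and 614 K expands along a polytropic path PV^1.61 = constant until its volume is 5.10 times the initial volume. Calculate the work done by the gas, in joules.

V₁ = nRT₁/P₁ = 5.30×8.314×614/370 = 73.1 L.
Polytropic n=1.61: T₂ = T₁(V₁/V₂)^(n−1) = 614×(0.196)^0.61 = 227 K; P₂ = P₁(V₁/V₂)^n = 26.9 kPa.
W = (P₁V₁−P₂V₂)/(n−1) = (370×73.1−26.9×373)/0.61 = 27900 J.

27900 J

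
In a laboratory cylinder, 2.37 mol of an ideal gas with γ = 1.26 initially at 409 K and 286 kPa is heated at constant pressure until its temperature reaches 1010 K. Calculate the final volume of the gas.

69.6 L

V₁ = nRT₁/P₁ = 2.37×8.314×409/286 = 28.2 L.
Isobaric: P stays 286 kPa; V/T = const ⇒ T₂ = 1010 K, V₂ = 69.6 L.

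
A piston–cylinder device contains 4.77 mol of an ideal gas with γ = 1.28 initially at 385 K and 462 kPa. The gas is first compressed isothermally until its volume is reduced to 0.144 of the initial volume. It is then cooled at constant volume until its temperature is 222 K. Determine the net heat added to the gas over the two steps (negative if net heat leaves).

-52700 J

V₁ = nRT₁/P₁ = 4.77×8.314×385/462 = 33.0 L.
Step 1 — Isothermal: T stays 385 K; PV = const ⇒ V₂ = 4.76 L, P₂ = 3210 kPa.
ΔU = 0 (ideal gas, T constant).
W = nRT ln(V₂/V₁) = 4.77×8.314×385×ln(0.144) = -29600 J.
Q = ΔU + W = -29600 J.
State after step 1: P = 3210 kPa, V = 4.76 L, T = 385 K.
Step 2 — Isochoric: V stays 4.76 L; P/T = const ⇒ T₂ = 222 K, P₂ = 1850 kPa.
W = 0 (no volume change).
ΔU = nCvΔT = 4.77×29.7×(222−385) = -23100 J.
Q = ΔU = -23100 J.
Net over both steps: W = -29600 J, Q = -52700 J, ΔU = -23100 J.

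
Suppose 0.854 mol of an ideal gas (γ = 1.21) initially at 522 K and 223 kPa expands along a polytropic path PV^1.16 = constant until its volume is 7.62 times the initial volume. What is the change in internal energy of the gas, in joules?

V₁ = nRT₁/P₁ = 0.854×8.314×522/223 = 16.6 L.
Polytropic n=1.16: T₂ = T₁(V₁/V₂)^(n−1) = 522×(0.131)^0.16 = 377 K; P₂ = P₁(V₁/V₂)^n = 21.1 kPa.
For an ideal gas ΔU = nCvΔT with Cv = R/(γ−1) = 39.6 J/(mol·K).
ΔU = 0.854×39.6×(377−522) = -4900 J.

-4900 J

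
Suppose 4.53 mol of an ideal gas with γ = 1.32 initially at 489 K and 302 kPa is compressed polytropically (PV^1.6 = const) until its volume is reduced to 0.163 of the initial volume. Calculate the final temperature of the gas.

1450 K

V₁ = nRT₁/P₁ = 4.53×8.314×489/302 = 61.0 L.
Polytropic n=1.6: T₂ = T₁(V₁/V₂)^(n−1) = 489×(6.13)^0.60 = 1450 K; P₂ = P₁(V₁/V₂)^n = 5500 kPa.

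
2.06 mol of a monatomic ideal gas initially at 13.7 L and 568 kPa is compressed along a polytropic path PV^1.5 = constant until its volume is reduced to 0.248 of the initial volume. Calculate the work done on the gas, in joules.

15700 J

T₁ = P₁V₁/(nR) = 568×13.7/(2.06×8.314) = 454 K.
Polytropic n=1.5: T₂ = T₁(V₁/V₂)^(n−1) = 454×(4.03)^0.50 = 912 K; P₂ = P₁(V₁/V₂)^n = 4600 kPa.
W = (P₁V₁−P₂V₂)/(n−1) = (568×13.7−4600×3.40)/0.50 = -15700 J.
Work done on the gas = −W_by = 15700 J.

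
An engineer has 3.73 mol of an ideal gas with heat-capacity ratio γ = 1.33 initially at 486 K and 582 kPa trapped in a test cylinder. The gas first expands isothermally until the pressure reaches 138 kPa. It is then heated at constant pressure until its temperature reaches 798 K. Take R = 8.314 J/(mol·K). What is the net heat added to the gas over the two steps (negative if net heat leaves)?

V₁ = nRT₁/P₁ = 3.73×8.314×486/582 = 25.9 L.
Step 1 — Isothermal: T stays 486 K; PV = const ⇒ V₂ = 109 L, P₂ = 138 kPa.
ΔU = 0 (ideal gas, T constant).
W = nRT ln(V₂/V₁) = 3.73×8.314×486×ln(4.22) = 21700 J.
Q = ΔU + W = 21700 J.
State after step 1: P = 138 kPa, V = 109 L, T = 486 K.
Step 2 — Isobaric: P stays 138 kPa; V/T = const ⇒ T₂ = 798 K, V₂ = 179 L.
W = PΔV = 138×(179−109) kPa·L = 9680 J.
ΔU = nCvΔT = 3.73×25.2×(798−486) = 29300 J.
Q = ΔU + W = nCpΔT = 39000 J.
Net over both steps: W = 31400 J, Q = 60700 J, ΔU = 29300 J.

60700 J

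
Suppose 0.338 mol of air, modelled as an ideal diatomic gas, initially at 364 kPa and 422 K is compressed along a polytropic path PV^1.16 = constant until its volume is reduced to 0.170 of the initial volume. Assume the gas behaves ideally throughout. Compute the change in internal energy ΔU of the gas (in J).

972 J

V₁ = nRT₁/P₁ = 0.338×8.314×422/364 = 3.26 L.
Polytropic n=1.16: T₂ = T₁(V₁/V₂)^(n−1) = 422×(5.88)^0.16 = 560 K; P₂ = P₁(V₁/V₂)^n = 2840 kPa.
For an ideal gas ΔU = nCvΔT with Cv = (5/2)R = 20.8 J/(mol·K).
ΔU = 0.338×20.8×(560−422) = 972 J.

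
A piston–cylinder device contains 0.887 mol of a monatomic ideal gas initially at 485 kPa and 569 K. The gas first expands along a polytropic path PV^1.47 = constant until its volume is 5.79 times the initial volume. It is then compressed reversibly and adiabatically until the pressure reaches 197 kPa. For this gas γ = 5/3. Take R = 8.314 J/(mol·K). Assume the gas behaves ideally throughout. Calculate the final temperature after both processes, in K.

V₁ = nRT₁/P₁ = 0.887×8.314×569/485 = 8.65 L.
Step 1 — Polytropic n=1.47: T₂ = T₁(V₁/V₂)^(n−1) = 569×(0.173)^0.47 = 249 K; P₂ = P₁(V₁/V₂)^n = 36.7 kPa.
W = (P₁V₁−P₂V₂)/(n−1) = (485×8.65−36.7×50.1)/0.47 = 5020 J.
ΔU = nCvΔT = 0.887×12.5×(249−569) = -3540 J.
Q = ΔU + W = 1480 J.
State after step 1: P = 36.7 kPa, V = 50.1 L, T = 249 K.
Step 2 — Adiabatic: T₂/T₁ = (P₂/P₁)^((γ−1)/γ) ⇒ T₂ = 249×(5.37)^0.400 = 488 K; V₂ = 18.3 L.
ΔU = nCvΔT = 0.887×12.5×(488−249) = 2640 J.
Q = 0 for an adiabatic process, so W = −ΔU = -2640 J.
Net over both steps: W = 2370 J, Q = 1480 J, ΔU = -894 J.

488 K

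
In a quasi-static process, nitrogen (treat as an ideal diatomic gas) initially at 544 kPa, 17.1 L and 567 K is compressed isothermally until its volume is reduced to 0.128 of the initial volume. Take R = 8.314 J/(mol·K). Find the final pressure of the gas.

Isothermal: T stays 567 K; PV = const ⇒ V₂ = 2.19 L, P₂ = 4250 kPa.

4250 kPa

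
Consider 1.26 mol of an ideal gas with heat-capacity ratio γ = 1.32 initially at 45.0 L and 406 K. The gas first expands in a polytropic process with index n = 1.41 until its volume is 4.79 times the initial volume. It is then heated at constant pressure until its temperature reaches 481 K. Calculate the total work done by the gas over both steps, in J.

7720 J

P₁ = nRT₁/V₁ = 1.26×8.314×406/45.0 = 94.5 kPa.
Step 1 — Polytropic n=1.41: T₂ = T₁(V₁/V₂)^(n−1) = 406×(0.209)^0.41 = 214 K; P₂ = P₁(V₁/V₂)^n = 10.4 kPa.
W = (P₁V₁−P₂V₂)/(n−1) = (94.5×45.0−10.4×216)/0.41 = 4920 J.
ΔU = nCvΔT = 1.26×26.0×(214−406) = -6300 J.
Q = ΔU + W = -1380 J.
State after step 1: P = 10.4 kPa, V = 216 L, T = 214 K.
Step 2 — Isobaric: P stays 10.4 kPa; V/T = const ⇒ T₂ = 481 K, V₂ = 485 L.
W = PΔV = 10.4×(485−216) kPa·L = 2800 J.
ΔU = nCvΔT = 1.26×26.0×(481−214) = 8750 J.
Q = ΔU + W = nCpΔT = 11600 J.
Net over both steps: W = 7720 J, Q = 10200 J, ΔU = 2460 J.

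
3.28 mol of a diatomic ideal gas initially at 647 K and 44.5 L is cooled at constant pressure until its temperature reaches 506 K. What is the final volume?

34.8 L

P₁ = nRT₁/V₁ = 3.28×8.314×647/44.5 = 396 kPa.
Isobaric: P stays 396 kPa; V/T = const ⇒ T₂ = 506 K, V₂ = 34.8 L.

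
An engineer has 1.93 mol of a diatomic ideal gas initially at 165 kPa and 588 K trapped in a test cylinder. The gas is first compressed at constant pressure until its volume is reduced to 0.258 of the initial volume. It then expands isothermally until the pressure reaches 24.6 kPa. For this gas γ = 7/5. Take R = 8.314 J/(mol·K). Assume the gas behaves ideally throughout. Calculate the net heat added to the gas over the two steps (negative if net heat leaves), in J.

-19900 J

V₁ = nRT₁/P₁ = 1.93×8.314×588/165 = 57.2 L.
Step 1 — Isobaric: P stays 165 kPa; V/T = const ⇒ T₂ = 152 K, V₂ = 14.8 L.
W = PΔV = 165×(14.8−57.2) kPa·L = -7000 J.
ΔU = nCvΔT = 1.93×20.8×(152−588) = -17500 J.
Q = ΔU + W = nCpΔT = -24500 J.
State after step 1: P = 165 kPa, V = 14.8 L, T = 152 K.
Step 2 — Isothermal: T stays 152 K; PV = const ⇒ V₂ = 99.0 L, P₂ = 24.6 kPa.
ΔU = 0 (ideal gas, T constant).
W = nRT ln(V₂/V₁) = 1.93×8.314×152×ln(6.71) = 4630 J.
Q = ΔU + W = 4630 J.
Net over both steps: W = -2370 J, Q = -19900 J, ΔU = -17500 J.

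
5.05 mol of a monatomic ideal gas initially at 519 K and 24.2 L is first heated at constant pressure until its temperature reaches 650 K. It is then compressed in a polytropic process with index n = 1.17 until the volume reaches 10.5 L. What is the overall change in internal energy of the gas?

16300 J

P₁ = nRT₁/V₁ = 5.05×8.314×519/24.2 = 900 kPa.
Step 1 — Isobaric: P stays 900 kPa; V/T = const ⇒ T₂ = 650 K, V₂ = 30.3 L.
W = PΔV = 900×(30.3−24.2) kPa·L = 5500 J.
ΔU = nCvΔT = 5.05×12.5×(650−519) = 8250 J.
Q = ΔU + W = nCpΔT = 13800 J.
State after step 1: P = 900 kPa, V = 30.3 L, T = 650 K.
Step 2 — Polytropic n=1.17: T₂ = T₁(V₁/V₂)^(n−1) = 650×(2.89)^0.17 = 778 K; P₂ = P₁(V₁/V₂)^n = 3110 kPa.
W = (P₁V₁−P₂V₂)/(n−1) = (900×30.3−3110×10.5)/0.17 = -31700 J.
ΔU = nCvΔT = 5.05×12.5×(778−650) = 8080 J.
Q = ΔU + W = -23600 J.
Net over both steps: W = -26200 J, Q = -9870 J, ΔU = 16300 J.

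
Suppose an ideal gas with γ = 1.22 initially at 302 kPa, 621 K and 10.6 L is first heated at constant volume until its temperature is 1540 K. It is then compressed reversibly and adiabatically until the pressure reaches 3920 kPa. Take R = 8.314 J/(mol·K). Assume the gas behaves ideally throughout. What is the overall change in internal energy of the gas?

34100 J

n = P₁V₁/(RT₁) = 302×10.6/(8.314×621) = 0.620 mol.
Step 1 — Isochoric: V stays 10.6 L; P/T = const ⇒ T₂ = 1540 K, P₂ = 749 kPa.
W = 0 (no volume change).
ΔU = nCvΔT = 0.620×37.8×(1540−621) = 21500 J.
Q = ΔU = 21500 J.
State after step 1: P = 749 kPa, V = 10.6 L, T = 1540 K.
Step 2 — Adiabatic: T₂/T₁ = (P₂/P₁)^((γ−1)/γ) ⇒ T₂ = 1540×(5.23)^0.180 = 2080 K; V₂ = 2.73 L.
ΔU = nCvΔT = 0.620×37.8×(2080−1540) = 12600 J.
Q = 0 for an adiabatic process, so W = −ΔU = -12600 J.
Net over both steps: W = -12600 J, Q = 21500 J, ΔU = 34100 J.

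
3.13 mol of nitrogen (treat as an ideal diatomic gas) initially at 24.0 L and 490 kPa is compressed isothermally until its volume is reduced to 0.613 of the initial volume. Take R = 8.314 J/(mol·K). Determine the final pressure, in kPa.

T₁ = P₁V₁/(nR) = 490×24.0/(3.13×8.314) = 452 K.
Isothermal: T stays 452 K; PV = const ⇒ V₂ = 14.7 L, P₂ = 799 kPa.

799 kPa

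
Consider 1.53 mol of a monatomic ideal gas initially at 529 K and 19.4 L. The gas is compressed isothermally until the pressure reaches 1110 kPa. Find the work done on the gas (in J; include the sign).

7830 J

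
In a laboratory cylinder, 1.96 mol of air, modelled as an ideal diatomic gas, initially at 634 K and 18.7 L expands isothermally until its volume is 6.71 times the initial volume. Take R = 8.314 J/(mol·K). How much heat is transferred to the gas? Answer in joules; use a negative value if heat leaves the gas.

19700 J

P₁ = nRT₁/V₁ = 1.96×8.314×634/18.7 = 552 kPa.
Isothermal: T stays 634 K; PV = const ⇒ V₂ = 125 L, P₂ = 82.3 kPa.
ΔU = 0 (ideal gas, T constant).
W = nRT ln(V₂/V₁) = 1.96×8.314×634×ln(6.71) = 19700 J.
Q = ΔU + W = 19700 J.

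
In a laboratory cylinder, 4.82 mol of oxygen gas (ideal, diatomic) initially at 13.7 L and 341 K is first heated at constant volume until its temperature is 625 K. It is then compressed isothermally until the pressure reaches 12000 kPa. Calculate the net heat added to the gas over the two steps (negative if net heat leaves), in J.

P₁ = nRT₁/V₁ = 4.82×8.314×341/13.7 = 997 kPa.
Step 1 — Isochoric: V stays 13.7 L; P/T = const ⇒ T₂ = 625 K, P₂ = 1830 kPa.
W = 0 (no volume change).
ΔU = nCvΔT = 4.82×20.8×(625−341) = 28500 J.
Q = ΔU = 28500 J.
State after step 1: P = 1830 kPa, V = 13.7 L, T = 625 K.
Step 2 — Isothermal: T stays 625 K; PV = const ⇒ V₂ = 2.09 L, P₂ = 12000 kPa.
ΔU = 0 (ideal gas, T constant).
W = nRT ln(V₂/V₁) = 4.82×8.314×625×ln(0.152) = -47100 J.
Q = ΔU + W = -47100 J.
Net over both steps: W = -47100 J, Q = -18700 J, ΔU = 28500 J.

-18700 J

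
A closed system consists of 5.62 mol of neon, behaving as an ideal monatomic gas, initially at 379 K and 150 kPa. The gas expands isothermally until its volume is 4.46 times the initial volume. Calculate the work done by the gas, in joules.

V₁ = nRT₁/P₁ = 5.62×8.314×379/150 = 118 L.
Isothermal: T stays 379 K; PV = const ⇒ V₂ = 527 L, P₂ = 33.6 kPa.
W = nRT ln(V₂/V₁) = 5.62×8.314×379×ln(4.46) = 26500 J.

26500 J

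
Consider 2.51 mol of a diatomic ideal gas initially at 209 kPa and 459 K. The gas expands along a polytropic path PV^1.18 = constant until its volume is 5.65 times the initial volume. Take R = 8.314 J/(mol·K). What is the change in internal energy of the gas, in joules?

-6410 J

V₁ = nRT₁/P₁ = 2.51×8.314×459/209 = 45.8 L.
Polytropic n=1.18: T₂ = T₁(V₁/V₂)^(n−1) = 459×(0.177)^0.18 = 336 K; P₂ = P₁(V₁/V₂)^n = 27.1 kPa.
For an ideal gas ΔU = nCvΔT with Cv = (5/2)R = 20.8 J/(mol·K).
ΔU = 2.51×20.8×(336−459) = -6410 J.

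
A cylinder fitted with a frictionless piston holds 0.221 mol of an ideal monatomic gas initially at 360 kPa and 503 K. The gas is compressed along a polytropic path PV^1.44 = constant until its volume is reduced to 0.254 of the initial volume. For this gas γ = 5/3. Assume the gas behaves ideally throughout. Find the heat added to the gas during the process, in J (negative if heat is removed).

V₁ = nRT₁/P₁ = 0.221×8.314×503/360 = 2.57 L.
Polytropic n=1.44: T₂ = T₁(V₁/V₂)^(n−1) = 503×(3.94)^0.44 = 919 K; P₂ = P₁(V₁/V₂)^n = 2590 kPa.
W = (P₁V₁−P₂V₂)/(n−1) = (360×2.57−2590×0.652)/0.44 = -1740 J.
ΔU = nCvΔT = 0.221×12.5×(919−503) = 1150 J.
Q = ΔU + W = -591 J.

-591 J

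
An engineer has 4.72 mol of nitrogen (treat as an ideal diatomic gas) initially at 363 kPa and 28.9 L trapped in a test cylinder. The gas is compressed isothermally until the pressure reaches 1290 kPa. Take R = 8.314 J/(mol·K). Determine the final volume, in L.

T₁ = P₁V₁/(nR) = 363×28.9/(4.72×8.314) = 267 K.
Isothermal: T stays 267 K; PV = const ⇒ V₂ = 8.13 L, P₂ = 1290 kPa.

8.13 L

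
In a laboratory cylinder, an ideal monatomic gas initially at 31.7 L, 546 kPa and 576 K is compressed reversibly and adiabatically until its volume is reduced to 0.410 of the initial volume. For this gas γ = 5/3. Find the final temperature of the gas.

1040 K

Adiabatic: TV^(γ−1) = const ⇒ T₂ = 576×(2.44)^0.667 = 1040 K; PV^γ = const ⇒ P₂ = 2410 kPa.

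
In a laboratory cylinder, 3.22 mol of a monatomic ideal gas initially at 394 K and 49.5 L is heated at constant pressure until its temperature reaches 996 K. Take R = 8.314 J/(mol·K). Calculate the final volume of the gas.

125 L

P₁ = nRT₁/V₁ = 3.22×8.314×394/49.5 = 213 kPa.
Isobaric: P stays 213 kPa; V/T = const ⇒ T₂ = 996 K, V₂ = 125 L.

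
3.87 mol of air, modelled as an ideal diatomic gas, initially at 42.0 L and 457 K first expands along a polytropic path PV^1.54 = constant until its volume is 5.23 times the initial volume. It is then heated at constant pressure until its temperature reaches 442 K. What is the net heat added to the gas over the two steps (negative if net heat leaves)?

P₁ = nRT₁/V₁ = 3.87×8.314×457/42.0 = 350 kPa.
Step 1 — Polytropic n=1.54: T₂ = T₁(V₁/V₂)^(n−1) = 457×(0.191)^0.54 = 187 K; P₂ = P₁(V₁/V₂)^n = 27.4 kPa.
W = (P₁V₁−P₂V₂)/(n−1) = (350×42.0−27.4×220)/0.54 = 16100 J.
ΔU = nCvΔT = 3.87×20.8×(187−457) = -21700 J.
Q = ΔU + W = -5630 J.
State after step 1: P = 27.4 kPa, V = 220 L, T = 187 K.
Step 2 — Isobaric: P stays 27.4 kPa; V/T = const ⇒ T₂ = 442 K, V₂ = 519 L.
W = PΔV = 27.4×(519−220) kPa·L = 8200 J.
ΔU = nCvΔT = 3.87×20.8×(442−187) = 20500 J.
Q = ΔU + W = nCpΔT = 28700 J.
Net over both steps: W = 24300 J, Q = 23100 J, ΔU = -1210 J.

23100 J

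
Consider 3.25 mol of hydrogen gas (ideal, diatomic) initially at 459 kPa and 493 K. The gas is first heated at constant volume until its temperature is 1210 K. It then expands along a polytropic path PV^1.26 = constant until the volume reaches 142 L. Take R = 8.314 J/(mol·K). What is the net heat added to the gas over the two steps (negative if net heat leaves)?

V₁ = nRT₁/P₁ = 3.25×8.314×493/459 = 29.0 L.
Step 1 — Isochoric: V stays 29.0 L; P/T = const ⇒ T₂ = 1210 K, P₂ = 1130 kPa.
W = 0 (no volume change).
ΔU = nCvΔT = 3.25×20.8×(1210−493) = 48400 J.
Q = ΔU = 48400 J.
State after step 1: P = 1130 kPa, V = 29.0 L, T = 1210 K.
Step 2 — Polytropic n=1.26: T₂ = T₁(V₁/V₂)^(n−1) = 1210×(0.204)^0.26 = 801 K; P₂ = P₁(V₁/V₂)^n = 152 kPa.
W = (P₁V₁−P₂V₂)/(n−1) = (1130×29.0−152×142)/0.26 = 42500 J.
ΔU = nCvΔT = 3.25×20.8×(801−1210) = -27600 J.
Q = ΔU + W = 14900 J.
Net over both steps: W = 42500 J, Q = 63300 J, ΔU = 20800 J.

63300 J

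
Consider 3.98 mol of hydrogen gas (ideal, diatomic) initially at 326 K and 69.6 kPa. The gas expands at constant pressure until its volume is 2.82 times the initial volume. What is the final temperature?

919 K

V₁ = nRT₁/P₁ = 3.98×8.314×326/69.6 = 155 L.
Isobaric: P stays 69.6 kPa; V/T = const ⇒ T₂ = 919 K, V₂ = 437 L.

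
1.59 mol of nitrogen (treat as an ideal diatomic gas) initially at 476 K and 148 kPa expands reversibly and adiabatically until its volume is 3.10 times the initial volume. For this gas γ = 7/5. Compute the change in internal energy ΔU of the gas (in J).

-5730 J

V₁ = nRT₁/P₁ = 1.59×8.314×476/148 = 42.5 L.
Adiabatic: TV^(γ−1) = const ⇒ T₂ = 476×(0.323)^0.400 = 303 K; PV^γ = const ⇒ P₂ = 30.4 kPa.
For an ideal gas ΔU = nCvΔT with Cv = (5/2)R = 20.8 J/(mol·K).
ΔU = 1.59×20.8×(303−476) = -5730 J.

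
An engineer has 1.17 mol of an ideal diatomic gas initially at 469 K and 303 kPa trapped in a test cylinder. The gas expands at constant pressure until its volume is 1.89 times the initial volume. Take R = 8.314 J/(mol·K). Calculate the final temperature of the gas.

886 K

V₁ = nRT₁/P₁ = 1.17×8.314×469/303 = 15.1 L.
Isobaric: P stays 303 kPa; V/T = const ⇒ T₂ = 886 K, V₂ = 28.5 L.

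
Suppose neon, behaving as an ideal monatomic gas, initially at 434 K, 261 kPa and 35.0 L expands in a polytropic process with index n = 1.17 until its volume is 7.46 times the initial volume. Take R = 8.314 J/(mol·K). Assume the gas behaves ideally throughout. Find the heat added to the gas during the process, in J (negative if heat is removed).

11600 J

n = P₁V₁/(RT₁) = 261×35.0/(8.314×434) = 2.53 mol.
Polytropic n=1.17: T₂ = T₁(V₁/V₂)^(n−1) = 434×(0.134)^0.17 = 308 K; P₂ = P₁(V₁/V₂)^n = 24.9 kPa.
W = (P₁V₁−P₂V₂)/(n−1) = (261×35.0−24.9×261)/0.17 = 15600 J.
ΔU = nCvΔT = 2.53×12.5×(308−434) = -3970 J.
Q = ΔU + W = 11600 J.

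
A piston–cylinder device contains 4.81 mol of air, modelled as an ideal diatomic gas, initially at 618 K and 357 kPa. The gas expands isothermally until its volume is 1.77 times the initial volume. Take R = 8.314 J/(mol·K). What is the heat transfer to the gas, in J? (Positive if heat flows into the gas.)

V₁ = nRT₁/P₁ = 4.81×8.314×618/357 = 69.2 L.
Isothermal: T stays 618 K; PV = const ⇒ V₂ = 123 L, P₂ = 202 kPa.
ΔU = 0 (ideal gas, T constant).
W = nRT ln(V₂/V₁) = 4.81×8.314×618×ln(1.77) = 14100 J.
Q = ΔU + W = 14100 J.

14100 J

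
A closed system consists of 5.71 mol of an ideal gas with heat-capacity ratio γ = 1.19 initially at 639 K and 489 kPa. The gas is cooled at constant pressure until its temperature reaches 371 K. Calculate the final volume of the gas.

V₁ = nRT₁/P₁ = 5.71×8.314×639/489 = 62.0 L.
Isobaric: P stays 489 kPa; V/T = const ⇒ T₂ = 371 K, V₂ = 36.0 L.

36.0 L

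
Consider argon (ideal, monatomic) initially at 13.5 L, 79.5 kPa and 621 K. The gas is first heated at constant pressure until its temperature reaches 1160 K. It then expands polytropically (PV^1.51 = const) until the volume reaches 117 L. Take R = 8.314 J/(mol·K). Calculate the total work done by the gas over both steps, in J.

n = P₁V₁/(RT₁) = 79.5×13.5/(8.314×621) = 0.208 mol.
Step 1 — Isobaric: P stays 79.5 kPa; V/T = const ⇒ T₂ = 1160 K, V₂ = 25.2 L.
W = PΔV = 79.5×(25.2−13.5) kPa·L = 932 J.
ΔU = nCvΔT = 0.208×12.5×(1160−621) = 1400 J.
Q = ΔU + W = nCpΔT = 2330 J.
State after step 1: P = 79.5 kPa, V = 25.2 L, T = 1160 K.
Step 2 — Polytropic n=1.51: T₂ = T₁(V₁/V₂)^(n−1) = 1160×(0.216)^0.51 = 530 K; P₂ = P₁(V₁/V₂)^n = 7.83 kPa.
W = (P₁V₁−P₂V₂)/(n−1) = (79.5×25.2−7.83×117)/0.51 = 2130 J.
ΔU = nCvΔT = 0.208×12.5×(530−1160) = -1630 J.
Q = ΔU + W = 501 J.
Net over both steps: W = 3070 J, Q = 2830 J, ΔU = -235 J.

3070 J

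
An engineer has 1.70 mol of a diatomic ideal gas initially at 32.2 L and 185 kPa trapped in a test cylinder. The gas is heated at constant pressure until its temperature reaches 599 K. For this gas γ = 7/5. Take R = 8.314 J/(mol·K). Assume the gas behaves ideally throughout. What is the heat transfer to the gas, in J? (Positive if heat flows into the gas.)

T₁ = P₁V₁/(nR) = 185×32.2/(1.70×8.314) = 421 K.
Isobaric: P stays 185 kPa; V/T = const ⇒ T₂ = 599 K, V₂ = 45.8 L.
W = PΔV = 185×(45.8−32.2) kPa·L = 2510 J.
ΔU = nCvΔT = 1.70×20.8×(599−421) = 6270 J.
Q = ΔU + W = nCpΔT = 8780 J.

8780 J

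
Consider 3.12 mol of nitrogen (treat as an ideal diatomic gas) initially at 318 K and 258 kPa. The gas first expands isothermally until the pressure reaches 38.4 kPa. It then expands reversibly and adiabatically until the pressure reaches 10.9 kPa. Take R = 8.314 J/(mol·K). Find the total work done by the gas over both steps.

21900 J

V₁ = nRT₁/P₁ = 3.12×8.314×318/258 = 32.0 L.
Step 1 — Isothermal: T stays 318 K; PV = const ⇒ V₂ = 215 L, P₂ = 38.4 kPa.
ΔU = 0 (ideal gas, T constant).
W = nRT ln(V₂/V₁) = 3.12×8.314×318×ln(6.72) = 15700 J.
Q = ΔU + W = 15700 J.
State after step 1: P = 38.4 kPa, V = 215 L, T = 318 K.
Step 2 — Adiabatic: T₂/T₁ = (P₂/P₁)^((γ−1)/γ) ⇒ T₂ = 318×(0.284)^0.286 = 222 K; V₂ = 528 L.
ΔU = nCvΔT = 3.12×20.8×(222−318) = -6230 J.
Q = 0 for an adiabatic process, so W = −ΔU = 6230 J.
Net over both steps: W = 21900 J, Q = 15700 J, ΔU = -6230 J.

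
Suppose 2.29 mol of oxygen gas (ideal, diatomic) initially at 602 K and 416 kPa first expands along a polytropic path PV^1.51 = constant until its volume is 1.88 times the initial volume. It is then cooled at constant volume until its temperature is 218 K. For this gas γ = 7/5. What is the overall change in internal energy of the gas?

V₁ = nRT₁/P₁ = 2.29×8.314×602/416 = 27.6 L.
Step 1 — Polytropic n=1.51: T₂ = T₁(V₁/V₂)^(n−1) = 602×(0.532)^0.51 = 436 K; P₂ = P₁(V₁/V₂)^n = 160 kPa.
W = (P₁V₁−P₂V₂)/(n−1) = (416×27.6−160×51.8)/0.51 = 6190 J.
ΔU = nCvΔT = 2.29×20.8×(436−602) = -7890 J.
Q = ΔU + W = -1700 J.
State after step 1: P = 160 kPa, V = 51.8 L, T = 436 K.
Step 2 — Isochoric: V stays 51.8 L; P/T = const ⇒ T₂ = 218 K, P₂ = 80.1 kPa.
W = 0 (no volume change).
ΔU = nCvΔT = 2.29×20.8×(218−436) = -10400 J.
Q = ΔU = -10400 J.
Net over both steps: W = 6190 J, Q = -12100 J, ΔU = -18300 J.

-18300 J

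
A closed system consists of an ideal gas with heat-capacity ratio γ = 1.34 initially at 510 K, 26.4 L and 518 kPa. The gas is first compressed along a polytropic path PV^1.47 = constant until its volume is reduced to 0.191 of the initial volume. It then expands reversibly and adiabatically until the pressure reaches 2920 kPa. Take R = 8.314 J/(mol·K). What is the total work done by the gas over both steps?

-19900 J

n = P₁V₁/(RT₁) = 518×26.4/(8.314×510) = 3.23 mol.
Step 1 — Polytropic n=1.47: T₂ = T₁(V₁/V₂)^(n−1) = 510×(5.24)^0.47 = 1110 K; P₂ = P₁(V₁/V₂)^n = 5900 kPa.
W = (P₁V₁−P₂V₂)/(n−1) = (518×26.4−5900×5.04)/0.47 = -34300 J.
ΔU = nCvΔT = 3.23×24.5×(1110−510) = 47400 J.
Q = ΔU + W = 13100 J.
State after step 1: P = 5900 kPa, V = 5.04 L, T = 1110 K.
Step 2 — Adiabatic: T₂/T₁ = (P₂/P₁)^((γ−1)/γ) ⇒ T₂ = 1110×(0.495)^0.254 = 929 K; V₂ = 8.53 L.
ΔU = nCvΔT = 3.23×24.5×(929−1110) = -14300 J.
Q = 0 for an adiabatic process, so W = −ΔU = 14300 J.
Net over both steps: W = -19900 J, Q = 13100 J, ΔU = 33000 J.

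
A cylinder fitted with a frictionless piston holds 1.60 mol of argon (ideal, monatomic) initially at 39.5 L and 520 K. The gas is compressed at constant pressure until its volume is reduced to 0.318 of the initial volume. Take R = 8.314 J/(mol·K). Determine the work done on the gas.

4720 J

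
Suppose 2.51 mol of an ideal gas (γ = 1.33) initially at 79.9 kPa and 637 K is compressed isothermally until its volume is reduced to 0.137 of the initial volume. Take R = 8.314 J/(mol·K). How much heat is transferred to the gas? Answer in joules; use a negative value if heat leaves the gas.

-26400 J

V₁ = nRT₁/P₁ = 2.51×8.314×637/79.9 = 166 L.
Isothermal: T stays 637 K; PV = const ⇒ V₂ = 22.8 L, P₂ = 583 kPa.
ΔU = 0 (ideal gas, T constant).
W = nRT ln(V₂/V₁) = 2.51×8.314×637×ln(0.137) = -26400 J.
Q = ΔU + W = -26400 J.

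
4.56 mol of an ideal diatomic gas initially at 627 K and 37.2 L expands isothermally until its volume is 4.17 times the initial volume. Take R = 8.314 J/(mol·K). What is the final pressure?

153 kPa

P₁ = nRT₁/V₁ = 4.56×8.314×627/37.2 = 639 kPa.
Isothermal: T stays 627 K; PV = const ⇒ V₂ = 155 L, P₂ = 153 kPa.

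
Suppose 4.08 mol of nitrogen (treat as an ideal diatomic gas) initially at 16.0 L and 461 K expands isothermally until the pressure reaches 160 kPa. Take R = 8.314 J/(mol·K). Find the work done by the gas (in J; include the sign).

P₁ = nRT₁/V₁ = 4.08×8.314×461/16.0 = 977 kPa.
Isothermal: T stays 461 K; PV = const ⇒ V₂ = 97.7 L, P₂ = 160 kPa.
W = nRT ln(V₂/V₁) = 4.08×8.314×461×ln(6.11) = 28300 J.

28300 J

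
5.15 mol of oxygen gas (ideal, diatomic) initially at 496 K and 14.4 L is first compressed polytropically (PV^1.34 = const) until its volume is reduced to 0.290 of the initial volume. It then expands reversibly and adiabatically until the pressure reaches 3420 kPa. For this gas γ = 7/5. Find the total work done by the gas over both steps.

-15800 J

P₁ = nRT₁/V₁ = 5.15×8.314×496/14.4 = 1470 kPa.
Step 1 — Polytropic n=1.34: T₂ = T₁(V₁/V₂)^(n−1) = 496×(3.45)^0.34 = 756 K; P₂ = P₁(V₁/V₂)^n = 7750 kPa.
W = (P₁V₁−P₂V₂)/(n−1) = (1470×14.4−7750×4.18)/0.34 = -32700 J.
ΔU = nCvΔT = 5.15×20.8×(756−496) = 27800 J.
Q = ΔU + W = -4900 J.
State after step 1: P = 7750 kPa, V = 4.18 L, T = 756 K.
Step 2 — Adiabatic: T₂/T₁ = (P₂/P₁)^((γ−1)/γ) ⇒ T₂ = 756×(0.441)^0.286 = 598 K; V₂ = 7.49 L.
ΔU = nCvΔT = 5.15×20.8×(598−756) = -16800 J.
Q = 0 for an adiabatic process, so W = −ΔU = 16800 J.
Net over both steps: W = -15800 J, Q = -4900 J, ΔU = 10900 J.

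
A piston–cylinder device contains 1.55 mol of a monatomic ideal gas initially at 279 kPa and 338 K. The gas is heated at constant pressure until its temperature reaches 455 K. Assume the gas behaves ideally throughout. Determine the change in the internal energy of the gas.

2260 J

V₁ = nRT₁/P₁ = 1.55×8.314×338/279 = 15.6 L.
Isobaric: P stays 279 kPa; V/T = const ⇒ T₂ = 455 K, V₂ = 21.0 L.
For an ideal gas ΔU = nCvΔT with Cv = (3/2)R = 12.5 J/(mol·K).
ΔU = 1.55×12.5×(455−338) = 2260 J.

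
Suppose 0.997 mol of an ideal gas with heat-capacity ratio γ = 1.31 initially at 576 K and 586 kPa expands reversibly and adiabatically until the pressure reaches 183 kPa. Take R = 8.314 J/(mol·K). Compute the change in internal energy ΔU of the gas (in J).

-3710 J

V₁ = nRT₁/P₁ = 0.997×8.314×576/586 = 8.15 L.
Adiabatic: T₂/T₁ = (P₂/P₁)^((γ−1)/γ) ⇒ T₂ = 576×(0.312)^0.237 = 437 K; V₂ = 19.8 L.
For an ideal gas ΔU = nCvΔT with Cv = R/(γ−1) = 26.8 J/(mol·K).
ΔU = 0.997×26.8×(437−576) = -3710 J.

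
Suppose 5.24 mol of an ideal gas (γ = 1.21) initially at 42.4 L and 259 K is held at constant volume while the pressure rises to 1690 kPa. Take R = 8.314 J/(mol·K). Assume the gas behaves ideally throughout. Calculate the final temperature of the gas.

1640 K

P₁ = nRT₁/V₁ = 5.24×8.314×259/42.4 = 266 kPa.
Isochoric: V stays 42.4 L; P/T = const ⇒ T₂ = 1640 K, P₂ = 1690 kPa.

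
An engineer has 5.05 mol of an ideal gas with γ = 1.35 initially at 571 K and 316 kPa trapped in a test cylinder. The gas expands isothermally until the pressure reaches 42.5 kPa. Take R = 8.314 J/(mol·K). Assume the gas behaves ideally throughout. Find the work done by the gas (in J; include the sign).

48100 J

V₁ = nRT₁/P₁ = 5.05×8.314×571/316 = 75.9 L.
Isothermal: T stays 571 K; PV = const ⇒ V₂ = 564 L, P₂ = 42.5 kPa.
W = nRT ln(V₂/V₁) = 5.05×8.314×571×ln(7.44) = 48100 J.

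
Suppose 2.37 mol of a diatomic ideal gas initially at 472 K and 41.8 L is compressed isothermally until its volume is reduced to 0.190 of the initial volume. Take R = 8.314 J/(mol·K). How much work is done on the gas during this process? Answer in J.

P₁ = nRT₁/V₁ = 2.37×8.314×472/41.8 = 222 kPa.
Isothermal: T stays 472 K; PV = const ⇒ V₂ = 7.94 L, P₂ = 1170 kPa.
W = nRT ln(V₂/V₁) = 2.37×8.314×472×ln(0.190) = -15400 J.
Work done on the gas = −W_by = 15400 J.

15400 J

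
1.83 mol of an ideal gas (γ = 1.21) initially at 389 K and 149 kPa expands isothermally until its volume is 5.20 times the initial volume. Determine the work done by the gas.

9760 J

V₁ = nRT₁/P₁ = 1.83×8.314×389/149 = 39.7 L.
Isothermal: T stays 389 K; PV = const ⇒ V₂ = 207 L, P₂ = 28.7 kPa.
W = nRT ln(V₂/V₁) = 1.83×8.314×389×ln(5.20) = 9760 J.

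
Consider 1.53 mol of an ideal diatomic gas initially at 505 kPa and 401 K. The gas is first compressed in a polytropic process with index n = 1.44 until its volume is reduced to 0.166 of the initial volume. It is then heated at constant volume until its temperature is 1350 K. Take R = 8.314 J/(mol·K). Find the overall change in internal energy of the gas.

V₁ = nRT₁/P₁ = 1.53×8.314×401/505 = 10.1 L.
Step 1 — Polytropic n=1.44: T₂ = T₁(V₁/V₂)^(n−1) = 401×(6.02)^0.44 = 884 K; P₂ = P₁(V₁/V₂)^n = 6700 kPa.
W = (P₁V₁−P₂V₂)/(n−1) = (505×10.1−6700×1.68)/0.44 = -14000 J.
ΔU = nCvΔT = 1.53×20.8×(884−401) = 15300 J.
Q = ΔU + W = 1400 J.
State after step 1: P = 6700 kPa, V = 1.68 L, T = 884 K.
Step 2 — Isochoric: V stays 1.68 L; P/T = const ⇒ T₂ = 1350 K, P₂ = 10200 kPa.
W = 0 (no volume change).
ΔU = nCvΔT = 1.53×20.8×(1350−884) = 14800 J.
Q = ΔU = 14800 J.
Net over both steps: W = -14000 J, Q = 16200 J, ΔU = 30200 J.

30200 J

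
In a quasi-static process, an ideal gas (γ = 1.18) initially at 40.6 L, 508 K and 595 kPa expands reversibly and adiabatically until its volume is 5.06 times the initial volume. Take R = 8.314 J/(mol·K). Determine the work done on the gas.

n = P₁V₁/(RT₁) = 595×40.6/(8.314×508) = 5.72 mol.
Adiabatic: TV^(γ−1) = const ⇒ T₂ = 508×(0.198)^0.180 = 379 K; PV^γ = const ⇒ P₂ = 87.8 kPa.
ΔU = nCvΔT = 5.72×46.2×(379−508) = -34000 J.
Q = 0 for an adiabatic process, so W = −ΔU = 34000 J.
Work done on the gas = −W_by = -34000 J.

-34000 J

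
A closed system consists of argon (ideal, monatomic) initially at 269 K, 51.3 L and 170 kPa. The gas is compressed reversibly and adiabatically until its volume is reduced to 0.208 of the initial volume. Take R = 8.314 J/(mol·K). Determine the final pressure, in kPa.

Adiabatic: TV^(γ−1) = const ⇒ T₂ = 269×(4.81)^0.667 = 766 K; PV^γ = const ⇒ P₂ = 2330 kPa.

2330 kPa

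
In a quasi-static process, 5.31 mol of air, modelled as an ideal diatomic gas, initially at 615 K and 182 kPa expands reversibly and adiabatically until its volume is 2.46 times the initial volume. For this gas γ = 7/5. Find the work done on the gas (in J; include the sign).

-20500 J

V₁ = nRT₁/P₁ = 5.31×8.314×615/182 = 149 L.
Adiabatic: TV^(γ−1) = const ⇒ T₂ = 615×(0.407)^0.400 = 429 K; PV^γ = const ⇒ P₂ = 51.6 kPa.
ΔU = nCvΔT = 5.31×20.8×(429−615) = -20500 J.
Q = 0 for an adiabatic process, so W = −ΔU = 20500 J.
Work done on the gas = −W_by = -20500 J.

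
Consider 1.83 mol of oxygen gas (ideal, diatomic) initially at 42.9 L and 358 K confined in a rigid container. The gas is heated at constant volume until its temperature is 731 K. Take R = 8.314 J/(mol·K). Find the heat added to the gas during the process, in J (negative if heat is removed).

P₁ = nRT₁/V₁ = 1.83×8.314×358/42.9 = 127 kPa.
Isochoric: V stays 42.9 L; P/T = const ⇒ T₂ = 731 K, P₂ = 259 kPa.
W = 0 (no volume change).
ΔU = nCvΔT = 1.83×20.8×(731−358) = 14200 J.
Q = ΔU = 14200 J.

14200 J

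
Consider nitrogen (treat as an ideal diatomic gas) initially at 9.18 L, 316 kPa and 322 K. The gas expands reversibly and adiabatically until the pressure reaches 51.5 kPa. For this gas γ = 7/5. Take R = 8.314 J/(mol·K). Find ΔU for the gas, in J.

-2930 J

n = P₁V₁/(RT₁) = 316×9.18/(8.314×322) = 1.08 mol.
Adiabatic: T₂/T₁ = (P₂/P₁)^((γ−1)/γ) ⇒ T₂ = 322×(0.163)^0.286 = 192 K; V₂ = 33.5 L.
For an ideal gas ΔU = nCvΔT with Cv = (5/2)R = 20.8 J/(mol·K).
ΔU = 1.08×20.8×(192−322) = -2930 J.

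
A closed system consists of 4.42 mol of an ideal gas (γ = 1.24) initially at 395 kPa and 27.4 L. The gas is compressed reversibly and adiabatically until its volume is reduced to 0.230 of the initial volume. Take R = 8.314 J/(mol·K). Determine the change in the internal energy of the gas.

19100 J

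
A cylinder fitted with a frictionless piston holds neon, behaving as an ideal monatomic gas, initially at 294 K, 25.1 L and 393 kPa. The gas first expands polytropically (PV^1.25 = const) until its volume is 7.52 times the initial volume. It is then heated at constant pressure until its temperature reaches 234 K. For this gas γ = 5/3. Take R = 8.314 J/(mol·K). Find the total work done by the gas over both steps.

n = P₁V₁/(RT₁) = 393×25.1/(8.314×294) = 4.04 mol.
Step 1 — Polytropic n=1.25: T₂ = T₁(V₁/V₂)^(n−1) = 294×(0.133)^0.25 = 178 K; P₂ = P₁(V₁/V₂)^n = 31.6 kPa.
W = (P₁V₁−P₂V₂)/(n−1) = (393×25.1−31.6×189)/0.25 = 15600 J.
ΔU = nCvΔT = 4.04×12.5×(178−294) = -5860 J.
Q = ΔU + W = 9770 J.
State after step 1: P = 31.6 kPa, V = 189 L, T = 178 K.
Step 2 — Isobaric: P stays 31.6 kPa; V/T = const ⇒ T₂ = 234 K, V₂ = 249 L.
W = PΔV = 31.6×(249−189) kPa·L = 1890 J.
ΔU = nCvΔT = 4.04×12.5×(234−178) = 2840 J.
Q = ΔU + W = nCpΔT = 4740 J.
Net over both steps: W = 17500 J, Q = 14500 J, ΔU = -3020 J.

17500 J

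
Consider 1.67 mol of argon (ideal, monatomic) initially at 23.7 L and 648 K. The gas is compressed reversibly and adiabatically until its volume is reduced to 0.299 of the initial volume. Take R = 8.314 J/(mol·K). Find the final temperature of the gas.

P₁ = nRT₁/V₁ = 1.67×8.314×648/23.7 = 380 kPa.
Adiabatic: TV^(γ−1) = const ⇒ T₂ = 648×(3.34)^0.667 = 1450 K; PV^γ = const ⇒ P₂ = 2840 kPa.

1450 K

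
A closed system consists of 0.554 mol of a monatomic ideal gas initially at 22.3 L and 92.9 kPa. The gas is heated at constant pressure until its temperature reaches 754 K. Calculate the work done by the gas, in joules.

T₁ = P₁V₁/(nR) = 92.9×22.3/(0.554×8.314) = 450 K.
Isobaric: P stays 92.9 kPa; V/T = const ⇒ T₂ = 754 K, V₂ = 37.4 L.
W = PΔV = 92.9×(37.4−22.3) kPa·L = 1400 J.

1400 J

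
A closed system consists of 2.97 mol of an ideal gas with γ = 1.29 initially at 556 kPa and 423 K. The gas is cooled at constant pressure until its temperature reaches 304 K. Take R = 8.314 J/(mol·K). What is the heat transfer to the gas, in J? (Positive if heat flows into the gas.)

-13100 J

V₁ = nRT₁/P₁ = 2.97×8.314×423/556 = 18.8 L.
Isobaric: P stays 556 kPa; V/T = const ⇒ T₂ = 304 K, V₂ = 13.5 L.
W = PΔV = 556×(13.5−18.8) kPa·L = -2940 J.
ΔU = nCvΔT = 2.97×28.7×(304−423) = -10100 J.
Q = ΔU + W = nCpΔT = -13100 J.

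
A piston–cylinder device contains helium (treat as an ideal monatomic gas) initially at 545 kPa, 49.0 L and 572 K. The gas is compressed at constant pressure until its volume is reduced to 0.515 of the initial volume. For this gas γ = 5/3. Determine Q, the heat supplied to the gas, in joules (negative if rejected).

n = P₁V₁/(RT₁) = 545×49.0/(8.314×572) = 5.62 mol.
Isobaric: P stays 545 kPa; V/T = const ⇒ T₂ = 295 K, V₂ = 25.2 L.
W = PΔV = 545×(25.2−49.0) kPa·L = -13000 J.
ΔU = nCvΔT = 5.62×12.5×(295−572) = -19400 J.
Q = ΔU + W = nCpΔT = -32400 J.

-32400 J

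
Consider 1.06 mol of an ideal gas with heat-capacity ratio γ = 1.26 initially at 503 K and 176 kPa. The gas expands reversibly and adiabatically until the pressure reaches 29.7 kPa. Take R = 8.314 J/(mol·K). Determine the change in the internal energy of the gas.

V₁ = nRT₁/P₁ = 1.06×8.314×503/176 = 25.2 L.
Adiabatic: T₂/T₁ = (P₂/P₁)^((γ−1)/γ) ⇒ T₂ = 503×(0.169)^0.206 = 348 K; V₂ = 103 L.
For an ideal gas ΔU = nCvΔT with Cv = R/(γ−1) = 32.0 J/(mol·K).
ΔU = 1.06×32.0×(348−503) = -5240 J.

-5240 J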